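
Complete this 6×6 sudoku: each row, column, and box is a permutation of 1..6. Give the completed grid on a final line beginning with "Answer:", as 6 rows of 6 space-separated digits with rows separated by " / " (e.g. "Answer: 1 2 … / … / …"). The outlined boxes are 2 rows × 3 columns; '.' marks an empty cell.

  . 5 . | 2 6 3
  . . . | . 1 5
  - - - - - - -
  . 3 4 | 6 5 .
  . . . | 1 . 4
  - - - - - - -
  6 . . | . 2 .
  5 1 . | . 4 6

Step 1. [r4c1∈{2}] nothing but 2 survives at r4c1. So r4c1=2.
Step 2. [r2c2∈{2,4,6}] col 2 places 2 nowhere but r2c2. So r2c2=2.
Step 3. [r5c3∈{3}] r5c3 is down to just 3. So r5c3=3.
Step 4. [r1c1∈{1,4}] row 1 places 4 nowhere but r1c1, so r1c1=4.
Step 5. [r4c2∈{6}] r4c2 has the single candidate 6, so r4c2=6.
Step 6. [r6c3∈{2}] r6c3 is down to just 2. So r6c3=2.
Step 7. [r2c3∈{6}] only 6 remains possible at r2c3, so r2c3=6.
Step 8. [r2c4∈{4}] r2c4 is down to just 4, so r2c4=4.
Step 9. [r5c6∈{1}] only 1 remains possible at r5c6, so r5c6=1.
Step 10. [r6c4∈{3}] r6c4's peers cover all but 3 ⇒ r6c4=3.
Step 11. [r2c1∈{3}] r2c1 has the single candidate 3 ⇒ r2c1=3.
Step 12. [r5c2∈{4}] only 4 remains possible at r5c2 ⇒ r5c2=4.
Step 13. [r5c4∈{5}] r5c4 has the single candidate 5. So r5c4=5.
Step 14. [r4c5∈{3}] only 3 remains possible at r4c5 ⇒ r4c5=3.
Step 15. [r3c6∈{2}] only 2 remains possible at r3c6. So r3c6=2.
Step 16. [r1c3∈{1}] r1c3 is down to just 1 ⇒ r1c3=1.
Step 17. [r3c1∈{1}] only 1 remains possible at r3c1, so r3c1=1.
Step 18. [r4c3∈{5}] only 5 remains possible at r4c3. So r4c3=5.

Answer: 4 5 1 2 6 3 / 3 2 6 4 1 5 / 1 3 4 6 5 2 / 2 6 5 1 3 4 / 6 4 3 5 2 1 / 5 1 2 3 4 6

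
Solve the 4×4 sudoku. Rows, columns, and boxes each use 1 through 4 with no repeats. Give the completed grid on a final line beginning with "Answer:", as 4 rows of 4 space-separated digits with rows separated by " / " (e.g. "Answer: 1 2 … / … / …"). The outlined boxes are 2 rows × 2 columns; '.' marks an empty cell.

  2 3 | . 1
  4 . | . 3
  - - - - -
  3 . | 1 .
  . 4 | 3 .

Step 1. [r3c2∈{2}] r3c2 is down to just 2. So r3c2=2.
Step 2. [r4c4∈{2}] r4c4's peers cover all but 2 ⇒ r4c4=2.
Step 3. [r3c4∈{4}] r3c4's peers cover all but 4 ⇒ r3c4=4.
Step 4. [r2c2∈{1}] r2c2 has the single candidate 1, so r2c2=1.
Step 5. [r4c1∈{1}] r4c1 is down to just 1. So r4c1=1.
Step 6. [r1c3∈{4}] r1c3 is down to just 4, so r1c3=4.
Step 7. [r2c3∈{2}] r2c3 has the single candidate 2 ⇒ r2c3=2.

Answer: 2 3 4 1 / 4 1 2 3 / 3 2 1 4 / 1 4 3 2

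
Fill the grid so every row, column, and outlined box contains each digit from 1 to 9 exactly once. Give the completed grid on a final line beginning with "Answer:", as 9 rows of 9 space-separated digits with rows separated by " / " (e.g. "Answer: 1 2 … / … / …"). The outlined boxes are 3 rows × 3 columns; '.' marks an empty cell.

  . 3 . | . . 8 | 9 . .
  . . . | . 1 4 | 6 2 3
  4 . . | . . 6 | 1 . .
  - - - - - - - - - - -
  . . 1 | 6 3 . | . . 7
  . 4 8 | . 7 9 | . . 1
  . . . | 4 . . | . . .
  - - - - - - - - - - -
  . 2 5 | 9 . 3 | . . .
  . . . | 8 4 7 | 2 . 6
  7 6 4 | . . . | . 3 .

Step 1. [r8c8∈{1,5,9}] row 8 places 5 nowhere but r8c8. So r8c8=5.
Step 2. [r6c9∈{2,5,8,9}] 2 has one home in col 9: r6c9 ⇒ r6c9=2.
Step 3. [r9c7∈{8}] r9c7 has the single candidate 8 ⇒ r9c7=8.
Step 4. [r1c1∈{1,2,5,6}] r1c1 is the only open cell in row 1 admitting 1, so r1c1=1.
Step 5. [r3c5∈{2,5,9}] col 5 places 9 nowhere but r3c5. So r3c5=9.
Step 6. [r4c8∈{4,8,9}] row 4 places 8 nowhere but r4c8, so r4c8=8.
Step 7. [r3c8∈{7}] only 7 remains possible at r3c8. So r3c8=7.
Step 8. [r6c8∈{6,9}] across col 8, 9 lands solely at r6c8. So r6c8=9.
Step 9. [r7c9∈{4}] only 4 remains possible at r7c9, so r7c9=4.
Step 10. [r1c3∈{2,6,7}] row 1 places 6 nowhere but r1c3, so r1c3=6.
Step 11. [r9c4∈{1,2,5}] in col 4, 1 fits only at r9c4 ⇒ r9c4=1.
Step 12. [r1c4∈{2,5,7}] across row 1, 7 lands solely at r1c4. So r1c4=7.
Step 13. [r2c4∈{5}] r2c4 is down to just 5 ⇒ r2c4=5.
Step 14. [r3c2∈{5,8}] in box 1, 5 fits only at r3c2. So r3c2=5.
Step 15. [r6c1∈{3,5,6}] in row 6, 6 fits only at r6c1 ⇒ r6c1=6.
Step 16. [r2c2∈{7,8,9}] 8 has one home in col 2: r2c2. So r2c2=8.
Step 17. [r5c4∈{2}] nothing but 2 survives at r5c4 ⇒ r5c4=2.
Step 18. [r4c6∈{5}] nothing but 5 survives at r4c6, so r4c6=5.
Step 19. [r2c1∈{9}] only 9 remains possible at r2c1. So r2c1=9.
Step 20. [r8c3∈{3,9}] 9 has one home in col 3: r8c3, so r8c3=9.
Step 21. [r6c3∈{3,7}] r6c3 is the only open cell in col 3 admitting 3, so r6c3=3.
Step 22. [r5c7∈{3,5}] r5c7 is the only open cell in row 5 admitting 3, so r5c7=3.
Step 23. [r1c5∈{2}] nothing but 2 survives at r1c5. So r1c5=2.
Step 24. [r4c7∈{4}] only 4 remains possible at r4c7, so r4c7=4.
Step 25. [r2c3∈{7}] r2c3 has the single candidate 7, so r2c3=7.
Step 26. [r3c3∈{2}] nothing but 2 survives at r3c3 ⇒ r3c3=2.
Step 27. [r7c5∈{6}] r7c5's peers cover all but 6. So r7c5=6.
Step 28. [r1c8∈{4}] r1c8's peers cover all but 4. So r1c8=4.
Step 29. [r4c2∈{9}] nothing but 9 survives at r4c2, so r4c2=9.
Step 30. [r1c9∈{5}] r1c9's peers cover all but 5 ⇒ r1c9=5.
Step 31. [r6c2∈{7}] r6c2 has the single candidate 7, so r6c2=7.
Step 32. [r7c7∈{7}] r7c7 is down to just 7 ⇒ r7c7=7.
Step 33. [r6c7∈{5}] nothing but 5 survives at r6c7. So r6c7=5.
Step 34. [r7c1∈{8}] only 8 remains possible at r7c1. So r7c1=8.
Step 35. [r9c5∈{5}] r9c5 has the single candidate 5. So r9c5=5.
Step 36. [r9c9∈{9}] nothing but 9 survives at r9c9, so r9c9=9.
Step 37. [r6c6∈{1}] nothing but 1 survives at r6c6, so r6c6=1.
Step 38. [r5c8∈{6}] r5c8 has the single candidate 6. So r5c8=6.
Step 39. [r9c6∈{2}] only 2 remains possible at r9c6, so r9c6=2.
Step 40. [r5c1∈{5}] r5c1's peers cover all but 5. So r5c1=5.
Step 41. [r6c5∈{8}] r6c5 has the single candidate 8. So r6c5=8.
Step 42. [r8c2∈{1}] nothing but 1 survives at r8c2, so r8c2=1.
Step 43. [r3c4∈{3}] nothing but 3 survives at r3c4. So r3c4=3.
Step 44. [r7c8∈{1}] r7c8 has the single candidate 1. So r7c8=1.
Step 45. [r3c9∈{8}] only 8 remains possible at r3c9. So r3c9=8.
Step 46. [r4c1∈{2}] r4c1's peers cover all but 2, so r4c1=2.
Step 47. [r8c1∈{3}] r8c1's peers cover all but 3, so r8c1=3.

Answer: 1 3 6 7 2 8 9 4 5 / 9 8 7 5 1 4 6 2 3 / 4 5 2 3 9 6 1 7 8 / 2 9 1 6 3 5 4 8 7 / 5 4 8 2 7 9 3 6 1 / 6 7 3 4 8 1 5 9 2 / 8 2 5 9 6 3 7 1 4 / 3 1 9 8 4 7 2 5 6 / 7 6 4 1 5 2 8 3 9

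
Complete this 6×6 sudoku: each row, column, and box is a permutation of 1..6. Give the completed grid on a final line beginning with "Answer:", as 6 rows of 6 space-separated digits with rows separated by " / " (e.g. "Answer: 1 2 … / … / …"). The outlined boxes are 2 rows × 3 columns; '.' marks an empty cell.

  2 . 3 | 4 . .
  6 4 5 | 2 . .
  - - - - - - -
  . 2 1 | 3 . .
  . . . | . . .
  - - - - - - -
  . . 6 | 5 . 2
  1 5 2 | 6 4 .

Step 1. [r5c5∈{1,3}] r5c5 is the only open cell in row 5 admitting 1 ⇒ r5c5=1.
Step 2. [r2c6∈{1,3}] r2c6 is the only open cell in row 2 admitting 1. So r2c6=1.
Step 3. [r5c1∈{3,4}] across row 5, 4 lands solely at r5c1 ⇒ r5c1=4.
Step 4. [r4c2∈{3,6}] 6 has one home in col 2: r4c2 ⇒ r4c2=6.
Step 5. [r3c6∈{4,5,6}] in row 3, 4 fits only at r3c6, so r3c6=4.
Step 6. [r4c6∈{5}] nothing but 5 survives at r4c6. So r4c6=5.
Step 7. [r1c5∈{5,6}] 5 has one home in row 1: r1c5, so r1c5=5.
Step 8. [r1c2∈{1}] r1c2 is down to just 1, so r1c2=1.
Step 9. [r4c3∈{4}] r4c3's peers cover all but 4 ⇒ r4c3=4.
Step 10. [r4c5∈{2}] r4c5 has the single candidate 2 ⇒ r4c5=2.
Step 11. [r5c2∈{3}] r5c2 is down to just 3, so r5c2=3.
Step 12. [r3c1∈{5}] nothing but 5 survives at r3c1, so r3c1=5.
Step 13. [r3c5∈{6}] nothing but 6 survives at r3c5. So r3c5=6.
Step 14. [r4c4∈{1}] r4c4 is down to just 1 ⇒ r4c4=1.
Step 15. [r6c6∈{3}] r6c6 is down to just 3 ⇒ r6c6=3.
Step 16. [r4c1∈{3}] only 3 remains possible at r4c1. So r4c1=3.
Step 17. [r2c5∈{3}] nothing but 3 survives at r2c5. So r2c5=3.
Step 18. [r1c6∈{6}] r1c6 is down to just 6. So r1c6=6.

Answer: 2 1 3 4 5 6 / 6 4 5 2 3 1 / 5 2 1 3 6 4 / 3 6 4 1 2 5 / 4 3 6 5 1 2 / 1 5 2 6 4 3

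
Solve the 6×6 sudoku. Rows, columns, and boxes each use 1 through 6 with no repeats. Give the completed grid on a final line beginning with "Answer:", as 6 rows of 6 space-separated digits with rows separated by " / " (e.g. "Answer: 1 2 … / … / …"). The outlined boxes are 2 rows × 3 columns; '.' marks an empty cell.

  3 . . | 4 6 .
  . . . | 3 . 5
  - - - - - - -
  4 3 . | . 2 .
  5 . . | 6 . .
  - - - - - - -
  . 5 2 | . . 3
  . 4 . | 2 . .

Step 1. [r2c5∈{1}] nothing but 1 survives at r2c5 ⇒ r2c5=1.
Step 2. [r4c3∈{1}] r4c3's peers cover all but 1, so r4c3=1.
Step 3. [r5c1∈{1,6}] in row 5, 6 fits only at r5c1, so r5c1=6.
Step 4. [r5c4∈{1}] only 1 remains possible at r5c4, so r5c4=1.
Step 5. [r4c2∈{2}] r4c2's peers cover all but 2 ⇒ r4c2=2.
Step 6. [r2c2∈{6}] r2c2's peers cover all but 6 ⇒ r2c2=6.
Step 7. [r4c6∈{4}] r4c6's peers cover all but 4 ⇒ r4c6=4.
Step 8. [r1c2∈{1}] only 1 remains possible at r1c2, so r1c2=1.
Step 9. [r1c6∈{2}] r1c6 is down to just 2, so r1c6=2.
Step 10. [r3c3∈{6}] r3c3's peers cover all but 6, so r3c3=6.
Step 11. [r3c6∈{1}] nothing but 1 survives at r3c6 ⇒ r3c6=1.
Step 12. [r6c5∈{5}] r6c5's peers cover all but 5, so r6c5=5.
Step 13. [r5c5∈{4}] nothing but 4 survives at r5c5. So r5c5=4.
Step 14. [r6c3∈{3}] r6c3 has the single candidate 3. So r6c3=3.
Step 15. [r6c6∈{6}] r6c6's peers cover all but 6 ⇒ r6c6=6.
Step 16. [r2c3∈{4}] r2c3 is down to just 4 ⇒ r2c3=4.
Step 17. [r1c3∈{5}] nothing but 5 survives at r1c3. So r1c3=5.
Step 18. [r6c1∈{1}] only 1 remains possible at r6c1 ⇒ r6c1=1.
Step 19. [r2c1∈{2}] r2c1's peers cover all but 2 ⇒ r2c1=2.
Step 20. [r4c5∈{3}] r4c5 is down to just 3. So r4c5=3.
Step 21. [r3c4∈{5}] r3c4 has the single candidate 5, so r3c4=5.

Answer: 3 1 5 4 6 2 / 2 6 4 3 1 5 / 4 3 6 5 2 1 / 5 2 1 6 3 4 / 6 5 2 1 4 3 / 1 4 3 2 5 6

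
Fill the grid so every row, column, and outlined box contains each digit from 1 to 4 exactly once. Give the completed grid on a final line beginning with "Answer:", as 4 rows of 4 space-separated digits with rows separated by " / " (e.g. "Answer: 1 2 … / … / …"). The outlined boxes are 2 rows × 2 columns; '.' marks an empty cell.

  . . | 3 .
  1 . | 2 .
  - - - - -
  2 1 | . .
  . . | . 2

Step 1. [r1c1∈{4}] only 4 remains possible at r1c1 ⇒ r1c1=4.
Step 2. [r4c2∈{3,4}] in col 2, 4 fits only at r4c2. So r4c2=4.
Step 3. [r3c3∈{4}] nothing but 4 survives at r3c3, so r3c3=4.
Step 4. [r3c4∈{3}] r3c4 is down to just 3. So r3c4=3.
Step 5. [r1c4∈{1}] only 1 remains possible at r1c4 ⇒ r1c4=1.
Step 6. [r2c4∈{4}] r2c4 is down to just 4 ⇒ r2c4=4.
Step 7. [r4c3∈{1}] nothing but 1 survives at r4c3. So r4c3=1.
Step 8. [r2c2∈{3}] nothing but 3 survives at r2c2, so r2c2=3.
Step 9. [r1c2∈{2}] only 2 remains possible at r1c2. So r1c2=2.
Step 10. [r4c1∈{3}] r4c1 is down to just 3 ⇒ r4c1=3.

Answer: 4 2 3 1 / 1 3 2 4 / 2 1 4 3 / 3 4 1 2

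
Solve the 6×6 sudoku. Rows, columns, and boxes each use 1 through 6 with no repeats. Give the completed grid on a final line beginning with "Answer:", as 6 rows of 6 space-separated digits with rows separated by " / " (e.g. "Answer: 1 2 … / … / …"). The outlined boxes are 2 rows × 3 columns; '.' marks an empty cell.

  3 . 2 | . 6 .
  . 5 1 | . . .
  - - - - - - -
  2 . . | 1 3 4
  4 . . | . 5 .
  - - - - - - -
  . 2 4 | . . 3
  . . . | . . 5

Step 1. [r4c6∈{2,6}] in col 6, 6 fits only at r4c6 ⇒ r4c6=6.
Step 2. [r4c4∈{2}] r4c4 has the single candidate 2 ⇒ r4c4=2.
Step 3. [r6c5∈{1,2,4}] across row 6, 2 lands solely at r6c5, so r6c5=2.
Step 4. [r6c4∈{4,6}] row 6 places 4 nowhere but r6c4. So r6c4=4.
Step 5. [r4c2∈{1,3}] r4c2 is the only open cell in row 4 admitting 1 ⇒ r4c2=1.
Step 6. [r6c2∈{3,6}] col 2 places 3 nowhere but r6c2, so r6c2=3.
Step 7. [r6c3∈{6}] nothing but 6 survives at r6c3, so r6c3=6.
Step 8. [r5c1∈{1,5}] r5c1 is the only open cell in row 5 admitting 5. So r5c1=5.
Step 9. [r3c3∈{5}] r3c3 has the single candidate 5 ⇒ r3c3=5.
Step 10. [r1c2∈{4}] only 4 remains possible at r1c2. So r1c2=4.
Step 11. [r1c6∈{1}] r1c6's peers cover all but 1, so r1c6=1.
Step 12. [r4c3∈{3}] r4c3's peers cover all but 3, so r4c3=3.
Step 13. [r1c4∈{5}] r1c4's peers cover all but 5, so r1c4=5.
Step 14. [r2c5∈{4}] r2c5 has the single candidate 4. So r2c5=4.
Step 15. [r5c4∈{6}] nothing but 6 survives at r5c4, so r5c4=6.
Step 16. [r2c4∈{3}] r2c4 has the single candidate 3 ⇒ r2c4=3.
Step 17. [r5c5∈{1}] nothing but 1 survives at r5c5 ⇒ r5c5=1.
Step 18. [r2c6∈{2}] only 2 remains possible at r2c6 ⇒ r2c6=2.
Step 19. [r2c1∈{6}] nothing but 6 survives at r2c1. So r2c1=6.
Step 20. [r3c2∈{6}] r3c2 is down to just 6. So r3c2=6.
Step 21. [r6c1∈{1}] r6c1's peers cover all but 1, so r6c1=1.

Answer: 3 4 2 5 6 1 / 6 5 1 3 4 2 / 2 6 5 1 3 4 / 4 1 3 2 5 6 / 5 2 4 6 1 3 / 1 3 6 4 2 5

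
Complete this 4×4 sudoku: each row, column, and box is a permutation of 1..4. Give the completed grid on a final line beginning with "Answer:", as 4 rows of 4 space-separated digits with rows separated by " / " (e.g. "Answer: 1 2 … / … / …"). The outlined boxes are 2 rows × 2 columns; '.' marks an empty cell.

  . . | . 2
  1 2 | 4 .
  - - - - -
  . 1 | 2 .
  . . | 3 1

Step 1. [r4c2∈{4}] nothing but 4 survives at r4c2. So r4c2=4.
Step 2. [r3c1∈{3}] only 3 remains possible at r3c1 ⇒ r3c1=3.
Step 3. [r4c1∈{2}] nothing but 2 survives at r4c1. So r4c1=2.
Step 4. [r1c3∈{1}] r1c3's peers cover all but 1 ⇒ r1c3=1.
Step 5. [r1c2∈{3}] only 3 remains possible at r1c2, so r1c2=3.
Step 6. [r2c4∈{3}] r2c4's peers cover all but 3, so r2c4=3.
Step 7. [r3c4∈{4}] r3c4's peers cover all but 4 ⇒ r3c4=4.
Step 8. [r1c1∈{4}] r1c1 has the single candidate 4, so r1c1=4.

Answer: 4 3 1 2 / 1 2 4 3 / 3 1 2 4 / 2 4 3 1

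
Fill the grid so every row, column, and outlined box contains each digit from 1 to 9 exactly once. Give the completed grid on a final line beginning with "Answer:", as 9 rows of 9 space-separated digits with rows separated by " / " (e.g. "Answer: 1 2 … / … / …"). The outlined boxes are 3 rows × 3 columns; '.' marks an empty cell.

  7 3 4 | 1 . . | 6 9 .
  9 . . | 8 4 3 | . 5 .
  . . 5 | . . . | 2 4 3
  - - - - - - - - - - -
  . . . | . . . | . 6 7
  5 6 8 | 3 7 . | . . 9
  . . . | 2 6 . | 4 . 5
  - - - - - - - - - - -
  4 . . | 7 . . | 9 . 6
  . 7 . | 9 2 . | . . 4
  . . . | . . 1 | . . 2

Step 1. [r4c5∈{1,5,8,9}] col 5 places 1 nowhere but r4c5. So r4c5=1.
Step 2. [r2c3∈{1,2,6}] in row 2, 6 fits only at r2c3. So r2c3=6.
Step 3. [r4c2∈{2,4,9}] r4c2 is the only open cell in col 2 admitting 4. So r4c2=4.
Step 4. [r5c7∈{1}] r5c7's peers cover all but 1 ⇒ r5c7=1.
Step 5. [r1c5∈{5}] only 5 remains possible at r1c5, so r1c5=5.
Step 6. [r9c8∈{3,7,8}] across col 8, 7 lands solely at r9c8. So r9c8=7.
Step 7. [r6c3∈{1,3,7,9}] r6c3 is the only open cell in row 6 admitting 7. So r6c3=7.
Step 8. [r3c4∈{6}] only 6 remains possible at r3c4. So r3c4=6.
Step 9. [r8c6∈{5,6,8}] in col 6, 6 fits only at r8c6. So r8c6=6.
Step 10. [r8c7∈{3,5,8}] across row 8, 5 lands solely at r8c7 ⇒ r8c7=5.
Step 11. [r2c2∈{1,2}] r2c2 is the only open cell in row 2 admitting 2. So r2c2=2.
Step 12. [r7c3∈{1,2,3}] across row 7, 2 lands solely at r7c3, so r7c3=2.
Step 13. [r8c3∈{1,3}] r8c3 is the only open cell in col 3 admitting 1 ⇒ r8c3=1.
Step 14. [r4c4∈{5}] r4c4 is down to just 5 ⇒ r4c4=5.
Step 15. [r9c2∈{5,8,9}] 5 has one home in row 9: r9c2, so r9c2=5.
Step 16. [r7c2∈{8}] r7c2 is down to just 8 ⇒ r7c2=8.
Step 17. [r8c1∈{3}] r8c1 is down to just 3. So r8c1=3.
Step 18. [r6c8∈{3,8}] in row 6, 3 fits only at r6c8. So r6c8=3.
Step 19. [r6c2∈{1,9}] r6c2 is the only open cell in col 2 admitting 9, so r6c2=9.
Step 20. [r9c7∈{3,8}] across col 7, 3 lands solely at r9c7, so r9c7=3.
Step 21. [r4c6∈{8,9}] in row 4, 9 fits only at r4c6. So r4c6=9.
Step 22. [r6c1∈{1}] nothing but 1 survives at r6c1. So r6c1=1.
Step 23. [r9c3∈{9}] r9c3 has the single candidate 9 ⇒ r9c3=9.
Step 24. [r4c3∈{3}] nothing but 3 survives at r4c3. So r4c3=3.
Step 25. [r7c5∈{3}] nothing but 3 survives at r7c5. So r7c5=3.
Step 26. [r1c6∈{2}] only 2 remains possible at r1c6 ⇒ r1c6=2.
Step 27. [r5c6∈{4}] nothing but 4 survives at r5c6, so r5c6=4.
Step 28. [r3c5∈{9}] r3c5's peers cover all but 9. So r3c5=9.
Step 29. [r3c1∈{8}] nothing but 8 survives at r3c1. So r3c1=8.
Step 30. [r4c1∈{2}] nothing but 2 survives at r4c1. So r4c1=2.
Step 31. [r9c5∈{8}] only 8 remains possible at r9c5. So r9c5=8.
Step 32. [r4c7∈{8}] r4c7 is down to just 8. So r4c7=8.
Step 33. [r6c6∈{8}] r6c6 is down to just 8 ⇒ r6c6=8.
Step 34. [r9c4∈{4}] r9c4 has the single candidate 4. So r9c4=4.
Step 35. [r7c8∈{1}] only 1 remains possible at r7c8, so r7c8=1.
Step 36. [r7c6∈{5}] only 5 remains possible at r7c6 ⇒ r7c6=5.
Step 37. [r5c8∈{2}] only 2 remains possible at r5c8, so r5c8=2.
Step 38. [r2c7∈{7}] r2c7 is down to just 7. So r2c7=7.
Step 39. [r2c9∈{1}] only 1 remains possible at r2c9. So r2c9=1.
Step 40. [r3c6∈{7}] r3c6 has the single candidate 7 ⇒ r3c6=7.
Step 41. [r8c8∈{8}] only 8 remains possible at r8c8, so r8c8=8.
Step 42. [r9c1∈{6}] nothing but 6 survives at r9c1, so r9c1=6.
Step 43. [r1c9∈{8}] r1c9 has the single candidate 8, so r1c9=8.
Step 44. [r3c2∈{1}] nothing but 1 survives at r3c2. So r3c2=1.

Answer: 7 3 4 1 5 2 6 9 8 / 9 2 6 8 4 3 7 5 1 / 8 1 5 6 9 7 2 4 3 / 2 4 3 5 1 9 8 6 7 / 5 6 8 3 7 4 1 2 9 / 1 9 7 2 6 8 4 3 5 / 4 8 2 7 3 5 9 1 6 / 3 7 1 9 2 6 5 8 4 / 6 5 9 4 8 1 3 7 2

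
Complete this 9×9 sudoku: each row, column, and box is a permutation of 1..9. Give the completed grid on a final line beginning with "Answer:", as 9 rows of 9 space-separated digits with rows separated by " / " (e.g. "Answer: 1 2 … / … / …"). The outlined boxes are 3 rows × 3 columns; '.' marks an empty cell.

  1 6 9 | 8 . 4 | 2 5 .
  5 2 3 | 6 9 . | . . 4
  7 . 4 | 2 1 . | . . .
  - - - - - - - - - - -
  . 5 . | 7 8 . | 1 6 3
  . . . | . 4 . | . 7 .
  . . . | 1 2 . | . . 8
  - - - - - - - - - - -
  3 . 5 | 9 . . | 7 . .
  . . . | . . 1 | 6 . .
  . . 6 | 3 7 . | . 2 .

Step 1. [r4c1∈{2,4,9}] 4 has one home in row 4: r4c1 ⇒ r4c1=4.
Step 2. [r3c2∈{8}] r3c2 is down to just 8 ⇒ r3c2=8.
Step 3. [r5c4∈{5}] only 5 remains possible at r5c4. So r5c4=5.
Step 4. [r5c7∈{9}] only 9 remains possible at r5c7. So r5c7=9.
Step 5. [r8c8∈{3,4,8,9}] in row 8, 3 fits only at r8c8, so r8c8=3.
Step 6. [r7c9∈{1}] only 1 remains possible at r7c9. So r7c9=1.
Step 7. [r4c3∈{2}] only 2 remains possible at r4c3, so r4c3=2.
Step 8. [r9c2∈{1,4,9}] r9c2 is the only open cell in row 9 admitting 1, so r9c2=1.
Step 9. [r9c7∈{4,5,8}] row 9 places 4 nowhere but r9c7 ⇒ r9c7=4.
Step 10. [r7c8∈{8}] r7c8's peers cover all but 8 ⇒ r7c8=8.
Step 11. [r3c6∈{3,5}] across row 3, 5 lands solely at r3c6. So r3c6=5.
Step 12. [r8c1∈{2,8,9}] r8c1 is the only open cell in row 8 admitting 2 ⇒ r8c1=2.
Step 13. [r8c3∈{7,8}] 8 has one home in row 8: r8c3, so r8c3=8.
Step 14. [r9c1∈{9}] r9c1 has the single candidate 9 ⇒ r9c1=9.
Step 15. [r6c2∈{3,7,9}] r6c2 is the only open cell in col 2 admitting 9 ⇒ r6c2=9.
Step 16. [r8c9∈{5,9}] r8c9 is the only open cell in row 8 admitting 9. So r8c9=9.
Step 17. [r6c6∈{3,6}] 3 has one home in row 6: r6c6 ⇒ r6c6=3.
Step 18. [r5c6∈{6}] r5c6 has the single candidate 6, so r5c6=6.
Step 19. [r8c2∈{4,7}] in row 8, 7 fits only at r8c2, so r8c2=7.
Step 20. [r2c8∈{1}] only 1 remains possible at r2c8. So r2c8=1.
Step 21. [r3c9∈{6}] only 6 remains possible at r3c9 ⇒ r3c9=6.
Step 22. [r2c6∈{7}] nothing but 7 survives at r2c6, so r2c6=7.
Step 23. [r7c6∈{2}] r7c6's peers cover all but 2, so r7c6=2.
Step 24. [r3c8∈{9}] r3c8's peers cover all but 9, so r3c8=9.
Step 25. [r6c8∈{4}] r6c8 has the single candidate 4, so r6c8=4.
Step 26. [r3c7∈{3}] r3c7 has the single candidate 3. So r3c7=3.
Step 27. [r1c5∈{3}] r1c5 is down to just 3. So r1c5=3.
Step 28. [r6c3∈{7}] only 7 remains possible at r6c3. So r6c3=7.
Step 29. [r6c1∈{6}] r6c1 is down to just 6 ⇒ r6c1=6.
Step 30. [r8c5∈{5}] r8c5 is down to just 5. So r8c5=5.
Step 31. [r8c4∈{4}] r8c4 has the single candidate 4, so r8c4=4.
Step 32. [r7c5∈{6}] r7c5 is down to just 6, so r7c5=6.
Step 33. [r9c9∈{5}] only 5 remains possible at r9c9, so r9c9=5.
Step 34. [r2c7∈{8}] r2c7 has the single candidate 8, so r2c7=8.
Step 35. [r5c9∈{2}] r5c9 is down to just 2, so r5c9=2.
Step 36. [r6c7∈{5}] r6c7's peers cover all but 5, so r6c7=5.
Step 37. [r5c3∈{1}] r5c3 is down to just 1, so r5c3=1.
Step 38. [r9c6∈{8}] r9c6's peers cover all but 8, so r9c6=8.
Step 39. [r7c2∈{4}] r7c2 is down to just 4. So r7c2=4.
Step 40. [r5c1∈{8}] r5c1 is down to just 8, so r5c1=8.
Step 41. [r4c6∈{9}] only 9 remains possible at r4c6 ⇒ r4c6=9.
Step 42. [r5c2∈{3}] r5c2 is down to just 3 ⇒ r5c2=3.
Step 43. [r1c9∈{7}] r1c9 is down to just 7 ⇒ r1c9=7.

Answer: 1 6 9 8 3 4 2 5 7 / 5 2 3 6 9 7 8 1 4 / 7 8 4 2 1 5 3 9 6 / 4 5 2 7 8 9 1 6 3 / 8 3 1 5 4 6 9 7 2 / 6 9 7 1 2 3 5 4 8 / 3 4 5 9 6 2 7 8 1 / 2 7 8 4 5 1 6 3 9 / 9 1 6 3 7 8 4 2 5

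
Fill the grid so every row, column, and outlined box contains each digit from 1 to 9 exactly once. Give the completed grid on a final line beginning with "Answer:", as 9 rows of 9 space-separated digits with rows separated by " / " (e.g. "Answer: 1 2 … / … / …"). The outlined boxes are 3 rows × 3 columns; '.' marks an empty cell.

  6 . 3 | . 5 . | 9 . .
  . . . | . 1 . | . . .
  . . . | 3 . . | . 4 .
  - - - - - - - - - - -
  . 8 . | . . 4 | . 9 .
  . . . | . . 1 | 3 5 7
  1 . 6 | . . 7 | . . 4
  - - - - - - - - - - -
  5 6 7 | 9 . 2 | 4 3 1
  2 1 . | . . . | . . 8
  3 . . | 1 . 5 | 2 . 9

Step 1. [r1c9∈{2}] r1c9 is down to just 2 ⇒ r1c9=2.
Step 2. [r1c6∈{8}] r1c6's peers cover all but 8, so r1c6=8.
Step 3. [r9c2∈{4}] r9c2 is down to just 4 ⇒ r9c2=4.
Step 4. [r1c2∈{7}] r1c2 has the single candidate 7 ⇒ r1c2=7.
Step 5. [r6c7∈{8}] only 8 remains possible at r6c7. So r6c7=8.
Step 6. [r3c3∈{1,2,5,8,9}] in col 3, 1 fits only at r3c3 ⇒ r3c3=1.
Step 7. [r4c9∈{6}] r4c9's peers cover all but 6 ⇒ r4c9=6.
Step 8. [r2c8∈{6,7,8}] in col 8, 8 fits only at r2c8 ⇒ r2c8=8.
Step 9. [r6c2∈{2,3,5,9}] col 2 places 3 nowhere but r6c2 ⇒ r6c2=3.
Step 10. [r8c7∈{5,6,7}] r8c7 is the only open cell in row 8 admitting 5, so r8c7=5.
Step 11. [r8c5∈{3,4,6,7}] across col 5, 4 lands solely at r8c5 ⇒ r8c5=4.
Step 12. [r5c4∈{2,6,8}] col 4 places 8 nowhere but r5c4. So r5c4=8.
Step 13. [r5c5∈{2,6,9}] row 5 places 6 nowhere but r5c5, so r5c5=6.
Step 14. [r4c3∈{2,5}] in box 4, 5 fits only at r4c3. So r4c3=5.
Step 15. [r4c4∈{2}] only 2 remains possible at r4c4 ⇒ r4c4=2.
Step 16. [r3c5∈{2,7,9}] col 5 places 2 nowhere but r3c5. So r3c5=2.
Step 17. [r2c4∈{4,6,7}] 7 has one home in box 2: r2c4, so r2c4=7.
Step 18. [r9c5∈{7,8}] in col 5, 7 fits only at r9c5 ⇒ r9c5=7.
Step 19. [r8c4∈{6}] r8c4 is down to just 6, so r8c4=6.
Step 20. [r2c7∈{6}] r2c7's peers cover all but 6, so r2c7=6.
Step 21. [r2c6∈{9}] only 9 remains possible at r2c6, so r2c6=9.
Step 22. [r3c9∈{5}] only 5 remains possible at r3c9. So r3c9=5.
Step 23. [r3c2∈{9}] only 9 remains possible at r3c2, so r3c2=9.
Step 24. [r2c1∈{4}] r2c1 has the single candidate 4, so r2c1=4.
Step 25. [r5c2∈{2}] only 2 remains possible at r5c2. So r5c2=2.
Step 26. [r5c3∈{4,9}] row 5 places 4 nowhere but r5c3 ⇒ r5c3=4.
Step 27. [r2c9∈{3}] r2c9 has the single candidate 3. So r2c9=3.
Step 28. [r4c1∈{7}] nothing but 7 survives at r4c1. So r4c1=7.
Step 29. [r3c7∈{7}] r3c7's peers cover all but 7 ⇒ r3c7=7.
Step 30. [r1c4∈{4}] r1c4 is down to just 4. So r1c4=4.
Step 31. [r6c4∈{5}] r6c4 is down to just 5. So r6c4=5.
Step 32. [r2c3∈{2}] r2c3's peers cover all but 2. So r2c3=2.
Step 33. [r5c1∈{9}] nothing but 9 survives at r5c1, so r5c1=9.
Step 34. [r7c5∈{8}] nothing but 8 survives at r7c5 ⇒ r7c5=8.
Step 35. [r3c6∈{6}] nothing but 6 survives at r3c6 ⇒ r3c6=6.
Step 36. [r6c5∈{9}] only 9 remains possible at r6c5. So r6c5=9.
Step 37. [r2c2∈{5}] r2c2 has the single candidate 5 ⇒ r2c2=5.
Step 38. [r4c5∈{3}] only 3 remains possible at r4c5 ⇒ r4c5=3.
Step 39. [r8c6∈{3}] r8c6 is down to just 3, so r8c6=3.
Step 40. [r1c8∈{1}] r1c8 is down to just 1 ⇒ r1c8=1.
Step 41. [r9c8∈{6}] r9c8 is down to just 6, so r9c8=6.
Step 42. [r8c3∈{9}] r8c3's peers cover all but 9 ⇒ r8c3=9.
Step 43. [r9c3∈{8}] r9c3 is down to just 8, so r9c3=8.
Step 44. [r6c8∈{2}] only 2 remains possible at r6c8. So r6c8=2.
Step 45. [r3c1∈{8}] only 8 remains possible at r3c1 ⇒ r3c1=8.
Step 46. [r8c8∈{7}] r8c8 is down to just 7. So r8c8=7.
Step 47. [r4c7∈{1}] r4c7 has the single candidate 1. So r4c7=1.

Answer: 6 7 3 4 5 8 9 1 2 / 4 5 2 7 1 9 6 8 3 / 8 9 1 3 2 6 7 4 5 / 7 8 5 2 3 4 1 9 6 / 9 2 4 8 6 1 3 5 7 / 1 3 6 5 9 7 8 2 4 / 5 6 7 9 8 2 4 3 1 / 2 1 9 6 4 3 5 7 8 / 3 4 8 1 7 5 2 6 9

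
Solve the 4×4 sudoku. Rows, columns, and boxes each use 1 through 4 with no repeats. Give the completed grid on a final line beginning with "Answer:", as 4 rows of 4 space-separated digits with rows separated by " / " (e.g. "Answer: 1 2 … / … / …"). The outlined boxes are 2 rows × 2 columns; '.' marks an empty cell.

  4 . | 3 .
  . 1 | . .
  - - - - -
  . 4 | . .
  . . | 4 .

Step 1. [r4c2∈{2,3}] across col 2, 3 lands solely at r4c2, so r4c2=3.
Step 2. [r3c3∈{1,2}] across col 3, 1 lands solely at r3c3, so r3c3=1.
Step 3. [r4c4∈{2}] r4c4 is down to just 2 ⇒ r4c4=2.
Step 4. [r3c1∈{2}] only 2 remains possible at r3c1. So r3c1=2.
Step 5. [r2c1∈{3}] r2c1 has the single candidate 3 ⇒ r2c1=3.
Step 6. [r1c4∈{1}] r1c4's peers cover all but 1, so r1c4=1.
Step 7. [r2c3∈{2}] nothing but 2 survives at r2c3. So r2c3=2.
Step 8. [r1c2∈{2}] r1c2 is down to just 2, so r1c2=2.
Step 9. [r4c1∈{1}] r4c1's peers cover all but 1. So r4c1=1.
Step 10. [r3c4∈{3}] only 3 remains possible at r3c4 ⇒ r3c4=3.
Step 11. [r2c4∈{4}] nothing but 4 survives at r2c4. So r2c4=4.

Answer: 4 2 3 1 / 3 1 2 4 / 2 4 1 3 / 1 3 4 2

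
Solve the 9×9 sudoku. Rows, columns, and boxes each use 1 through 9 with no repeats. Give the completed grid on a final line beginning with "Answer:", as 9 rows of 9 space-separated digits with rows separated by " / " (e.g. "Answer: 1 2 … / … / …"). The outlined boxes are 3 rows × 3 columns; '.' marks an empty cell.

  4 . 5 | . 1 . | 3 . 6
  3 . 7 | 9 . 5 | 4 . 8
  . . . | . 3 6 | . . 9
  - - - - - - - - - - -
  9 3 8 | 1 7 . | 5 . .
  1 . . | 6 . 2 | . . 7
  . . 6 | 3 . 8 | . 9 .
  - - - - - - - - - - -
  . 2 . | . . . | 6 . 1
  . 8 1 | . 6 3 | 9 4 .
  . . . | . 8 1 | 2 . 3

Step 1. [r5c3∈{4}] r5c3's peers cover all but 4 ⇒ r5c3=4.
Step 2. [r3c4∈{2,4,7,8}] 4 has one home in row 3: r3c4 ⇒ r3c4=4.
Step 3. [r3c8∈{1,2,5,7}] across row 3, 5 lands solely at r3c8 ⇒ r3c8=5.
Step 4. [r9c8∈{7}] r9c8 is down to just 7, so r9c8=7.
Step 5. [r9c4∈{5}] nothing but 5 survives at r9c4, so r9c4=5.
Step 6. [r6c1∈{2,5,7}] across box 4, 2 lands solely at r6c1, so r6c1=2.
Step 7. [r7c4∈{7}] nothing but 7 survives at r7c4, so r7c4=7.
Step 8. [r4c6∈{4}] r4c6 has the single candidate 4. So r4c6=4.
Step 9. [r1c8∈{2}] r1c8 has the single candidate 2 ⇒ r1c8=2.
Step 10. [r7c6∈{9}] r7c6's peers cover all but 9. So r7c6=9.
Step 11. [r3c2∈{1}] r3c2 is down to just 1, so r3c2=1.
Step 12. [r9c2∈{4,6,9}] 4 has one home in row 9: r9c2, so r9c2=4.
Step 13. [r5c2∈{5}] r5c2's peers cover all but 5 ⇒ r5c2=5.
Step 14. [r7c8∈{8}] only 8 remains possible at r7c8 ⇒ r7c8=8.
Step 15. [r8c1∈{5,7}] across row 8, 7 lands solely at r8c1. So r8c1=7.
Step 16. [r8c9∈{5}] r8c9 has the single candidate 5. So r8c9=5.
Step 17. [r6c7∈{1}] nothing but 1 survives at r6c7 ⇒ r6c7=1.
Step 18. [r1c2∈{9}] only 9 remains possible at r1c2, so r1c2=9.
Step 19. [r2c8∈{1}] nothing but 1 survives at r2c8 ⇒ r2c8=1.
Step 20. [r9c1∈{6}] r9c1 is down to just 6. So r9c1=6.
Step 21. [r5c5∈{9}] r5c5 is down to just 9. So r5c5=9.
Step 22. [r3c7∈{7}] r3c7 has the single candidate 7 ⇒ r3c7=7.
Step 23. [r6c9∈{4}] r6c9's peers cover all but 4 ⇒ r6c9=4.
Step 24. [r1c6∈{7}] r1c6's peers cover all but 7 ⇒ r1c6=7.
Step 25. [r7c1∈{5}] nothing but 5 survives at r7c1 ⇒ r7c1=5.
Step 26. [r5c7∈{8}] only 8 remains possible at r5c7 ⇒ r5c7=8.
Step 27. [r3c3∈{2}] r3c3 has the single candidate 2. So r3c3=2.
Step 28. [r6c5∈{5}] r6c5 is down to just 5, so r6c5=5.
Step 29. [r3c1∈{8}] only 8 remains possible at r3c1. So r3c1=8.
Step 30. [r8c4∈{2}] r8c4 is down to just 2 ⇒ r8c4=2.
Step 31. [r2c5∈{2}] r2c5's peers cover all but 2. So r2c5=2.
Step 32. [r6c2∈{7}] r6c2 has the single candidate 7, so r6c2=7.
Step 33. [r4c8∈{6}] r4c8's peers cover all but 6, so r4c8=6.
Step 34. [r5c8∈{3}] nothing but 3 survives at r5c8 ⇒ r5c8=3.
Step 35. [r1c4∈{8}] r1c4 has the single candidate 8. So r1c4=8.
Step 36. [r7c5∈{4}] r7c5 has the single candidate 4 ⇒ r7c5=4.
Step 37. [r2c2∈{6}] r2c2 has the single candidate 6, so r2c2=6.
Step 38. [r7c3∈{3}] r7c3 has the single candidate 3, so r7c3=3.
Step 39. [r9c3∈{9}] r9c3's peers cover all but 9 ⇒ r9c3=9.
Step 40. [r4c9∈{2}] only 2 remains possible at r4c9 ⇒ r4c9=2.

Answer: 4 9 5 8 1 7 3 2 6 / 3 6 7 9 2 5 4 1 8 / 8 1 2 4 3 6 7 5 9 / 9 3 8 1 7 4 5 6 2 / 1 5 4 6 9 2 8 3 7 / 2 7 6 3 5 8 1 9 4 / 5 2 3 7 4 9 6 8 1 / 7 8 1 2 6 3 9 4 5 / 6 4 9 5 8 1 2 7 3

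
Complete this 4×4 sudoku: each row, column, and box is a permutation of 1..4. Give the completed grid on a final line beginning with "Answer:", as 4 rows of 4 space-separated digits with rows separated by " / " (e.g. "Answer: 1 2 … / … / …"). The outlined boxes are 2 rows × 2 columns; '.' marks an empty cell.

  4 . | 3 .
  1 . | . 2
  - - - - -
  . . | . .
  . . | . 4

Step 1. [r3c2∈{1,2,3,4}] r3c2 is the only open cell in row 3 admitting 4, so r3c2=4.
Step 2. [r4c2∈{1,2,3}] in col 2, 1 fits only at r4c2. So r4c2=1.
Step 3. [r3c3∈{1,2}] across col 3, 1 lands solely at r3c3 ⇒ r3c3=1.
Step 4. [r4c1∈{2,3}] 3 has one home in row 4: r4c1, so r4c1=3.
Step 5. [r1c2∈{2}] nothing but 2 survives at r1c2. So r1c2=2.
Step 6. [r2c3∈{4}] r2c3's peers cover all but 4, so r2c3=4.
Step 7. [r3c1∈{2}] r3c1 is down to just 2, so r3c1=2.
Step 8. [r4c3∈{2}] nothing but 2 survives at r4c3, so r4c3=2.
Step 9. [r3c4∈{3}] nothing but 3 survives at r3c4. So r3c4=3.
Step 10. [r2c2∈{3}] r2c2 has the single candidate 3, so r2c2=3.
Step 11. [r1c4∈{1}] only 1 remains possible at r1c4. So r1c4=1.

Answer: 4 2 3 1 / 1 3 4 2 / 2 4 1 3 / 3 1 2 4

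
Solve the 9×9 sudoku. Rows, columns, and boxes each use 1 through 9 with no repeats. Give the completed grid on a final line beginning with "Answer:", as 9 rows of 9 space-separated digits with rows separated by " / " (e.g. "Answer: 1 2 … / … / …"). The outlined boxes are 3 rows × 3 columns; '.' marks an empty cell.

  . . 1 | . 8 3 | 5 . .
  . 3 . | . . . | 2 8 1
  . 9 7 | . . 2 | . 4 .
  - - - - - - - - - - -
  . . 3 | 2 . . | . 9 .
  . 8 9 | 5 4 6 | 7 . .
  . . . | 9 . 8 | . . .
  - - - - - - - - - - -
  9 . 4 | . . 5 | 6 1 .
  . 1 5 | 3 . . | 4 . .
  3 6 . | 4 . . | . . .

Step 1. [r2c3∈{6}] r2c3's peers cover all but 6. So r2c3=6.
Step 2. [r6c3∈{2}] only 2 remains possible at r6c3. So r6c3=2.
Step 3. [r7c9∈{2,3,7,8}] in row 7, 3 fits only at r7c9. So r7c9=3.
Step 4. [r3c9∈{6}] r3c9 has the single candidate 6 ⇒ r3c9=6.
Step 5. [r9c7∈{8,9}] col 7 places 9 nowhere but r9c7, so r9c7=9.
Step 6. [r4c1∈{1,4,5,6,7}] 6 has one home in row 4: r4c1. So r4c1=6.
Step 7. [r6c5∈{1,3,7}] in col 5, 3 fits only at r6c5. So r6c5=3.
Step 8. [r1c8∈{7}] r1c8 is down to just 7, so r1c8=7.
Step 9. [r8c8∈{2}] only 2 remains possible at r8c8 ⇒ r8c8=2.
Step 10. [r9c5∈{1,2,7}] row 9 places 2 nowhere but r9c5 ⇒ r9c5=2.
Step 11. [r7c5∈{7}] only 7 remains possible at r7c5, so r7c5=7.
Step 12. [r4c5∈{1}] r4c5 is down to just 1, so r4c5=1.
Step 13. [r9c9∈{5,7,8}] across row 9, 7 lands solely at r9c9. So r9c9=7.
Step 14. [r2c6∈{4,7,9}] col 6 places 4 nowhere but r2c6. So r2c6=4.
Step 15. [r2c1∈{5}] r2c1 is down to just 5. So r2c1=5.
Step 16. [r8c9∈{8}] r8c9 is down to just 8 ⇒ r8c9=8.
Step 17. [r1c1∈{2,4}] across col 1, 2 lands solely at r1c1. So r1c1=2.
Step 18. [r6c1∈{1,4,7}] r6c1 is the only open cell in col 1 admitting 4, so r6c1=4.
Step 19. [r6c9∈{5}] only 5 remains possible at r6c9. So r6c9=5.
Step 20. [r6c2∈{7}] only 7 remains possible at r6c2 ⇒ r6c2=7.
Step 21. [r8c6∈{9}] nothing but 9 survives at r8c6. So r8c6=9.
Step 22. [r9c3∈{8}] r9c3 is down to just 8, so r9c3=8.
Step 23. [r4c2∈{5}] nothing but 5 survives at r4c2, so r4c2=5.
Step 24. [r3c5∈{5}] r3c5 has the single candidate 5, so r3c5=5.
Step 25. [r3c4∈{1}] only 1 remains possible at r3c4 ⇒ r3c4=1.
Step 26. [r3c1∈{8}] only 8 remains possible at r3c1, so r3c1=8.
Step 27. [r1c9∈{9}] r1c9 has the single candidate 9 ⇒ r1c9=9.
Step 28. [r6c7∈{1}] nothing but 1 survives at r6c7, so r6c7=1.
Step 29. [r9c6∈{1}] nothing but 1 survives at r9c6. So r9c6=1.
Step 30. [r4c7∈{8}] only 8 remains possible at r4c7. So r4c7=8.
Step 31. [r1c2∈{4}] only 4 remains possible at r1c2, so r1c2=4.
Step 32. [r8c1∈{7}] r8c1's peers cover all but 7 ⇒ r8c1=7.
Step 33. [r5c8∈{3}] only 3 remains possible at r5c8 ⇒ r5c8=3.
Step 34. [r1c4∈{6}] only 6 remains possible at r1c4, so r1c4=6.
Step 35. [r7c2∈{2}] r7c2 has the single candidate 2, so r7c2=2.
Step 36. [r5c1∈{1}] r5c1 is down to just 1. So r5c1=1.
Step 37. [r7c4∈{8}] nothing but 8 survives at r7c4 ⇒ r7c4=8.
Step 38. [r3c7∈{3}] r3c7 has the single candidate 3. So r3c7=3.
Step 39. [r9c8∈{5}] only 5 remains possible at r9c8, so r9c8=5.
Step 40. [r4c9∈{4}] r4c9 is down to just 4 ⇒ r4c9=4.
Step 41. [r8c5∈{6}] r8c5 is down to just 6. So r8c5=6.
Step 42. [r4c6∈{7}] r4c6 has the single candidate 7. So r4c6=7.
Step 43. [r6c8∈{6}] only 6 remains possible at r6c8 ⇒ r6c8=6.
Step 44. [r2c5∈{9}] nothing but 9 survives at r2c5 ⇒ r2c5=9.
Step 45. [r2c4∈{7}] only 7 remains possible at r2c4. So r2c4=7.
Step 46. [r5c9∈{2}] r5c9's peers cover all but 2 ⇒ r5c9=2.

Answer: 2 4 1 6 8 3 5 7 9 / 5 3 6 7 9 4 2 8 1 / 8 9 7 1 5 2 3 4 6 / 6 5 3 2 1 7 8 9 4 / 1 8 9 5 4 6 7 3 2 / 4 7 2 9 3 8 1 6 5 / 9 2 4 8 7 5 6 1 3 / 7 1 5 3 6 9 4 2 8 / 3 6 8 4 2 1 9 5 7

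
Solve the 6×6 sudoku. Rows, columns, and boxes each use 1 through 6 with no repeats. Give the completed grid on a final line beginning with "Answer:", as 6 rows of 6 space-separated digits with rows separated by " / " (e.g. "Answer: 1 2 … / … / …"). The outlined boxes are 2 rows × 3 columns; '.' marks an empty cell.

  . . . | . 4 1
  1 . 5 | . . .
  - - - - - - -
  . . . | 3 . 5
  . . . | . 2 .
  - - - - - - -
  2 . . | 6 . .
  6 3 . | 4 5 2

Step 1. [r2c2∈{2,4,6}] 4 has one home in row 2: r2c2, so r2c2=4.
Step 2. [r5c5∈{1,3}] in box 6, 1 fits only at r5c5 ⇒ r5c5=1.
Step 3. [r3c5∈{6}] r3c5 has the single candidate 6. So r3c5=6.
Step 4. [r3c1∈{4}] r3c1 is down to just 4, so r3c1=4.
Step 5. [r4c4∈{1}] only 1 remains possible at r4c4, so r4c4=1.
Step 6. [r1c1∈{3}] nothing but 3 survives at r1c1. So r1c1=3.
Step 7. [r3c2∈{1,2}] across col 2, 1 lands solely at r3c2. So r3c2=1.
Step 8. [r1c2∈{2,6}] 2 has one home in col 2: r1c2. So r1c2=2.
Step 9. [r4c2∈{5,6}] r4c2 is the only open cell in col 2 admitting 6 ⇒ r4c2=6.
Step 10. [r2c5∈{3}] r2c5 has the single candidate 3. So r2c5=3.
Step 11. [r4c6∈{4}] r4c6 has the single candidate 4. So r4c6=4.
Step 12. [r6c3∈{1}] r6c3 has the single candidate 1 ⇒ r6c3=1.
Step 13. [r4c3∈{3}] r4c3 has the single candidate 3, so r4c3=3.
Step 14. [r5c2∈{5}] r5c2 is down to just 5, so r5c2=5.
Step 15. [r3c3∈{2}] only 2 remains possible at r3c3, so r3c3=2.
Step 16. [r1c3∈{6}] nothing but 6 survives at r1c3 ⇒ r1c3=6.
Step 17. [r1c4∈{5}] only 5 remains possible at r1c4, so r1c4=5.
Step 18. [r5c3∈{4}] r5c3 has the single candidate 4, so r5c3=4.
Step 19. [r5c6∈{3}] r5c6's peers cover all but 3, so r5c6=3.
Step 20. [r2c6∈{6}] r2c6's peers cover all but 6 ⇒ r2c6=6.
Step 21. [r4c1∈{5}] only 5 remains possible at r4c1. So r4c1=5.
Step 22. [r2c4∈{2}] r2c4's peers cover all but 2 ⇒ r2c4=2.

Answer: 3 2 6 5 4 1 / 1 4 5 2 3 6 / 4 1 2 3 6 5 / 5 6 3 1 2 4 / 2 5 4 6 1 3 / 6 3 1 4 5 2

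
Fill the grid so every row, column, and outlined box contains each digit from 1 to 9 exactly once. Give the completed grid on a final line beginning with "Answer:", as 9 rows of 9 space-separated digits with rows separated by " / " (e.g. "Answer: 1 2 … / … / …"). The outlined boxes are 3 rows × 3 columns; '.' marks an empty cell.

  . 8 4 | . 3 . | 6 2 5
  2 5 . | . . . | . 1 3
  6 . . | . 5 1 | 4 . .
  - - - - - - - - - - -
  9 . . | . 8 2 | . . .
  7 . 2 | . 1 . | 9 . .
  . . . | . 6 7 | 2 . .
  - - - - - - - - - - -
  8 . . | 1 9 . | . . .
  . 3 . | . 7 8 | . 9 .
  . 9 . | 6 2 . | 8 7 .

Step 1. [r6c1∈{1,3,4,5}] across col 1, 3 lands solely at r6c1 ⇒ r6c1=3.
Step 2. [r3c2∈{7}] r3c2's peers cover all but 7. So r3c2=7.
Step 3. [r6c4∈{4,5,9}] 9 has one home in row 6: r6c4. So r6c4=9.
Step 4. [r9c6∈{3,4,5}] row 9 places 3 nowhere but r9c6 ⇒ r9c6=3.
Step 5. [r8c9∈{1,2,4,6}] across row 8, 2 lands solely at r8c9, so r8c9=2.
Step 6. [r8c3∈{1,5,6}] row 8 places 6 nowhere but r8c3, so r8c3=6.
Step 7. [r3c8∈{8}] r3c8's peers cover all but 8 ⇒ r3c8=8.
Step 8. [r4c9∈{1,4,6,7}] in col 9, 7 fits only at r4c9. So r4c9=7.
Step 9. [r6c3∈{1,5,8}] col 3 places 8 nowhere but r6c3 ⇒ r6c3=8.
Step 10. [r4c3∈{1,5}] in box 4, 5 fits only at r4c3. So r4c3=5.
Step 11. [r9c1∈{1,4,5}] row 9 places 5 nowhere but r9c1. So r9c1=5.
Step 12. [r9c9∈{1,4}] r9c9 is the only open cell in row 9 admitting 4. So r9c9=4.
Step 13. [r6c8∈{4,5}] 5 has one home in row 6: r6c8. So r6c8=5.
Step 14. [r6c2∈{1,4}] 4 has one home in row 6: r6c2, so r6c2=4.
Step 15. [r7c6∈{4,5}] in row 7, 4 fits only at r7c6. So r7c6=4.
Step 16. [r8c7∈{1,5}] box 9 places 1 nowhere but r8c7, so r8c7=1.
Step 17. [r4c7∈{3}] nothing but 3 survives at r4c7. So r4c7=3.
Step 18. [r5c2∈{6}] r5c2's peers cover all but 6, so r5c2=6.
Step 19. [r4c4∈{4}] only 4 remains possible at r4c4. So r4c4=4.
Step 20. [r2c3∈{9}] nothing but 9 survives at r2c3, so r2c3=9.
Step 21. [r4c8∈{6}] r4c8 is down to just 6 ⇒ r4c8=6.
Step 22. [r8c4∈{5}] r8c4 is down to just 5, so r8c4=5.
Step 23. [r2c4∈{7,8}] in row 2, 8 fits only at r2c4. So r2c4=8.
Step 24. [r9c3∈{1}] r9c3 has the single candidate 1. So r9c3=1.
Step 25. [r8c1∈{4}] r8c1's peers cover all but 4. So r8c1=4.
Step 26. [r5c4∈{3}] nothing but 3 survives at r5c4, so r5c4=3.
Step 27. [r2c5∈{4}] only 4 remains possible at r2c5 ⇒ r2c5=4.
Step 28. [r7c2∈{2}] r7c2 is down to just 2. So r7c2=2.
Step 29. [r7c7∈{5}] only 5 remains possible at r7c7, so r7c7=5.
Step 30. [r3c4∈{2}] nothing but 2 survives at r3c4, so r3c4=2.
Step 31. [r1c1∈{1}] nothing but 1 survives at r1c1, so r1c1=1.
Step 32. [r5c9∈{8}] r5c9 has the single candidate 8. So r5c9=8.
Step 33. [r7c9∈{6}] nothing but 6 survives at r7c9 ⇒ r7c9=6.
Step 34. [r6c9∈{1}] only 1 remains possible at r6c9 ⇒ r6c9=1.
Step 35. [r4c2∈{1}] r4c2 has the single candidate 1 ⇒ r4c2=1.
Step 36. [r1c4∈{7}] only 7 remains possible at r1c4, so r1c4=7.
Step 37. [r5c8∈{4}] r5c8's peers cover all but 4, so r5c8=4.
Step 38. [r2c6∈{6}] r2c6's peers cover all but 6 ⇒ r2c6=6.
Step 39. [r3c9∈{9}] only 9 remains possible at r3c9 ⇒ r3c9=9.
Step 40. [r5c6∈{5}] r5c6 has the single candidate 5, so r5c6=5.
Step 41. [r7c8∈{3}] only 3 remains possible at r7c8 ⇒ r7c8=3.
Step 42. [r3c3∈{3}] r3c3's peers cover all but 3 ⇒ r3c3=3.
Step 43. [r7c3∈{7}] nothing but 7 survives at r7c3 ⇒ r7c3=7.
Step 44. [r2c7∈{7}] only 7 remains possible at r2c7, so r2c7=7.
Step 45. [r1c6∈{9}] r1c6 is down to just 9. So r1c6=9.

Answer: 1 8 4 7 3 9 6 2 5 / 2 5 9 8 4 6 7 1 3 / 6 7 3 2 5 1 4 8 9 / 9 1 5 4 8 2 3 6 7 / 7 6 2 3 1 5 9 4 8 / 3 4 8 9 6 7 2 5 1 / 8 2 7 1 9 4 5 3 6 / 4 3 6 5 7 8 1 9 2 / 5 9 1 6 2 3 8 7 4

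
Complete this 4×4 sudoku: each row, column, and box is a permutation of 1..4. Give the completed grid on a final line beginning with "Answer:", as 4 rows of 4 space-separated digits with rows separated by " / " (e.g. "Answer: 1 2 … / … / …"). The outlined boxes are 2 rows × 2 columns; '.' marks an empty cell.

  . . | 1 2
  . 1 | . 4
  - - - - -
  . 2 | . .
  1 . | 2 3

Step 1. [r1c2∈{3,4}] in col 2, 3 fits only at r1c2, so r1c2=3.
Step 2. [r3c3∈{4}] r3c3 is down to just 4. So r3c3=4.
Step 3. [r3c4∈{1}] r3c4's peers cover all but 1. So r3c4=1.
Step 4. [r1c1∈{4}] r1c1's peers cover all but 4. So r1c1=4.
Step 5. [r2c3∈{3}] only 3 remains possible at r2c3, so r2c3=3.
Step 6. [r4c2∈{4}] only 4 remains possible at r4c2, so r4c2=4.
Step 7. [r3c1∈{3}] r3c1's peers cover all but 3 ⇒ r3c1=3.
Step 8. [r2c1∈{2}] r2c1's peers cover all but 2, so r2c1=2.

Answer: 4 3 1 2 / 2 1 3 4 / 3 2 4 1 / 1 4 2 3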